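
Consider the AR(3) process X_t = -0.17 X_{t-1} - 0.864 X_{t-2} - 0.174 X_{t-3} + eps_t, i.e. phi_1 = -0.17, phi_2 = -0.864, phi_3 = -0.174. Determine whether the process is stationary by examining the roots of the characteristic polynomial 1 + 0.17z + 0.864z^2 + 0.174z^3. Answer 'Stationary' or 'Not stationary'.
\text{Stationary}

The AR(p) characteristic polynomial is P(z) = 1 + 0.17z + 0.864z^2 + 0.174z^3.
Stationarity requires all roots to lie outside the unit circle, i.e. |z| > 1 for every root.
Degree 3: look for a simple real root z0 first, then factor out (1 - z/z0) and solve the remaining quadratic.
Testing z0 = -5: P(-5) = 1 + (0.17)(-5) + (0.864)(-5)^2 + (0.174)(-5)^3
  = 1 + (-0.85) + (21.6) + (-21.75) = 0.  So z_0 = -5 is a root, |z_0| = 5.
Divide out the factor (1 + 0.2 z) = (1 - z/z0) (since 1/z0 = -0.2):
  P(z) = (1 + 0.2 z)(1 + (-0.03) z + (0.87) z^2)
  [check: z-coef -0.03 - (-0.2) = 0.17; z^2-coef 0.87 - (-0.2)(-0.03) = 0.864; z^3-coef -(-0.2)(0.87) = 0.174.]
Remaining roots from the quadratic factor 1 + (-0.03) z + (0.87) z^2:
  Set 1 + (-0.03) z + (0.87) z^2 = 0, i.e. a z^2 + b z + c = 0 with a = 0.87, b = -0.03, c = 1.
  Discriminant D = b^2 - 4ac = (-0.03)^2 - 4*(0.87)*1 = 0.0009 - (3.48) = -3.4791.
  D < 0, so the roots are the complex-conjugate pair z = (-b +/- i sqrt(-D)) / (2a) = 0.0172 +/- 1.072i.
  For a conjugate pair |z|^2 = z * conj(z) = (product of roots) = c/a = 1/(0.87) = 1.149425, so |z| = sqrt(1.149425) = 1.0721 for both roots.
Moduli of all roots: 5.0000, 1.0721, 1.0721.
All moduli strictly greater than 1? Yes.
Verdict: Stationary.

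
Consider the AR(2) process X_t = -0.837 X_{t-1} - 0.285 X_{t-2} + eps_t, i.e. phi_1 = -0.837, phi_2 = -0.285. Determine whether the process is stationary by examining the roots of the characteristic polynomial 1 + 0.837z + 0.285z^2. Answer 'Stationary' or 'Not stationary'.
\text{Stationary}

The AR(p) characteristic polynomial is P(z) = 1 + 0.837z + 0.285z^2.
Stationarity requires all roots to lie outside the unit circle, i.e. |z| > 1 for every root.
Set 1 + (0.837) z + (0.285) z^2 = 0, i.e. a z^2 + b z + c = 0 with a = 0.285, b = 0.837, c = 1.
Discriminant D = b^2 - 4ac = (0.837)^2 - 4*(0.285)*1 = 0.700569 - (1.14) = -0.439431.
D < 0, so the roots are the complex-conjugate pair z = (-b +/- i sqrt(-D)) / (2a) = -1.4684 +/- 1.163i.
For a conjugate pair |z|^2 = z * conj(z) = (product of roots) = c/a = 1/(0.285) = 3.508772, so |z| = sqrt(3.508772) = 1.8732 for both roots.
Moduli of all roots: 1.8732, 1.8732.
All moduli strictly greater than 1? Yes.
Verdict: Stationary.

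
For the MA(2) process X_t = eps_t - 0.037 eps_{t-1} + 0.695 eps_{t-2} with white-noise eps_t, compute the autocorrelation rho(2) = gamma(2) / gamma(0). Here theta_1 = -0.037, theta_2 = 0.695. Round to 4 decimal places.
\rho(2) = 0.4682

For an MA(q) process with theta_0 = 1, the autocovariance is
  gamma(k) = sigma^2 * sum_{i=0..q-k} theta_i * theta_{i+k},
and rho(k) = gamma(k) / gamma(0). Sigma^2 cancels.
  numerator   = (1)*(0.695) = 0.695.
  denominator = (1)^2 + (-0.037)^2 + (0.695)^2 = 1.484394.
  rho(2) = 0.695 / 1.484394 = 0.4682.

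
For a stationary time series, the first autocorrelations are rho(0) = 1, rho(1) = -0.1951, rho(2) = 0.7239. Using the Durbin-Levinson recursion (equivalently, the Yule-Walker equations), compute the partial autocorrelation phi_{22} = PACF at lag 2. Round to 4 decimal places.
\phi_{22} = 0.7130

The PACF at lag k is phi_{kk}, the last component of the solution
to the Yule-Walker system G_k phi = r_k where
  (G_k)_{ij} = rho(|i - j|), (r_k)_i = rho(i), i,j = 1..k.
Equivalently, Durbin-Levinson gives phi_{kk} iteratively:
  phi_{11} = rho(1)
  phi_{kk} = [rho(k) - sum_{j=1..k-1} phi_{k-1,j} rho(k-j)]
            / [1 - sum_{j=1..k-1} phi_{k-1,j} rho(j)],
  phi_{k,j} = phi_{k-1,j} - phi_{kk} phi_{k-1,k-j},  j = 1..k-1.
Step k = 1:
  phi_11 = rho(1) = -0.1951.
Step k = 2:
  phi_22 = [rho(2) - phi_11 rho(1)] / [1 - phi_11 rho(1)] = [0.7239 - (-0.1951)(-0.1951)] / [1 - (-0.1951)(-0.1951)]
         = 0.68583599 / 0.96193599 = 0.713.
Therefore phi_{22} = 0.7130.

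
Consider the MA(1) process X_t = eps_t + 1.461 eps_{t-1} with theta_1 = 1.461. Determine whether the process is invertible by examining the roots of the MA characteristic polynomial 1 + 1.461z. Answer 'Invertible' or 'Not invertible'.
\text{Not invertible}

The MA(q) characteristic polynomial is P(z) = 1 + 1.461z.
Invertibility requires all roots to lie outside the unit circle, i.e. |z| > 1 for every root.
This is linear in z: 1 + (1.461) z = 0  =>  z = -1/(1.461) = -0.684463,  |z| = 0.684463.
Moduli of all roots: 0.6845.
All moduli strictly greater than 1? No.
Verdict: Not invertible.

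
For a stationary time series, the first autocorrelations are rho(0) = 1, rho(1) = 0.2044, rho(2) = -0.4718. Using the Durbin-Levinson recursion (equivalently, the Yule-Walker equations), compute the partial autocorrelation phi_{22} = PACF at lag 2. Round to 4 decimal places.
\phi_{22} = -0.5360

The PACF at lag k is phi_{kk}, the last component of the solution
to the Yule-Walker system G_k phi = r_k where
  (G_k)_{ij} = rho(|i - j|), (r_k)_i = rho(i), i,j = 1..k.
Equivalently, Durbin-Levinson gives phi_{kk} iteratively:
  phi_{11} = rho(1)
  phi_{kk} = [rho(k) - sum_{j=1..k-1} phi_{k-1,j} rho(k-j)]
            / [1 - sum_{j=1..k-1} phi_{k-1,j} rho(j)],
  phi_{k,j} = phi_{k-1,j} - phi_{kk} phi_{k-1,k-j},  j = 1..k-1.
Step k = 1:
  phi_11 = rho(1) = 0.2044.
Step k = 2:
  phi_22 = [rho(2) - phi_11 rho(1)] / [1 - phi_11 rho(1)] = [-0.4718 - (0.2044)(0.2044)] / [1 - (0.2044)(0.2044)]
         = -0.51357936 / 0.95822064 = -0.536.
Therefore phi_{22} = -0.5360.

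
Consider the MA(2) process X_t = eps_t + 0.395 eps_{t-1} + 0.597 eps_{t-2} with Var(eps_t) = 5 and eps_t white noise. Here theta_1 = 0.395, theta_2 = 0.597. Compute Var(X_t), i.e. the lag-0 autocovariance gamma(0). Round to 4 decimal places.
\gamma(0) = 7.5622

For an MA(q) process X_t = eps_t + sum_i theta_i eps_{t-i} with
Var(eps_t) = sigma^2, the variance is
  gamma(0) = sigma^2 * (1 + sum_i theta_i^2).
  sum_i theta_i^2 = (0.395)^2 + (0.597)^2 = 0.156025 + 0.356409 = 0.512434.
  gamma(0) = 5 * (1 + 0.512434) = 5 * 1.512434 = 7.56217, which rounds to 7.5622.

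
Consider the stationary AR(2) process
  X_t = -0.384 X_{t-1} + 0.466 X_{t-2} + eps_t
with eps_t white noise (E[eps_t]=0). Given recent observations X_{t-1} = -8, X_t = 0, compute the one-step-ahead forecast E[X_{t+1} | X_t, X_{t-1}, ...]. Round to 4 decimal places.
E[X_{t+1} \mid \mathcal F_t] = -3.7280

For an AR(p) model X_t = c + sum_i phi_i X_{t-i} + eps_t, the
one-step-ahead conditional mean is
  E[X_{t+1} | X_t, ...] = c + sum_i phi_i X_{t+1-i}.
Substitute known values:
  E[X_{t+1} | ...] = (-0.384) * (0) + (0.466) * (-8)
                   = -3.7280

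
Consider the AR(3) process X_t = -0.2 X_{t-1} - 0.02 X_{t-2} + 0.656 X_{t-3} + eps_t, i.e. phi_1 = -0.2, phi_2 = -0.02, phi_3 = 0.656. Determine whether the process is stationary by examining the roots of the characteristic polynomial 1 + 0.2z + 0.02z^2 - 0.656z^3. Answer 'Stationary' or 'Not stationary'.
\text{Stationary}

The AR(p) characteristic polynomial is P(z) = 1 + 0.2z + 0.02z^2 - 0.656z^3.
Stationarity requires all roots to lie outside the unit circle, i.e. |z| > 1 for every root.
Degree 3: look for a simple real root z0 first, then factor out (1 - z/z0) and solve the remaining quadratic.
Testing z0 = 1.25: P(1.25) = 1 + (0.2)(1.25) + (0.02)(1.25)^2 + (-0.656)(1.25)^3
  = 1 + (0.25) + (0.03125) + (-1.28125) = 0.  So z_0 = 1.25 is a root, |z_0| = 1.25.
Divide out the factor (1 - 0.8 z) = (1 - z/z0) (since 1/z0 = 0.8):
  P(z) = (1 - 0.8 z)(1 + (1) z + (0.82) z^2)
  [check: z-coef 1 - (0.8) = 0.2; z^2-coef 0.82 - (0.8)(1) = 0.02; z^3-coef -(0.8)(0.82) = -0.656.]
Remaining roots from the quadratic factor 1 + (1) z + (0.82) z^2:
  Set 1 + (1) z + (0.82) z^2 = 0, i.e. a z^2 + b z + c = 0 with a = 0.82, b = 1, c = 1.
  Discriminant D = b^2 - 4ac = (1)^2 - 4*(0.82)*1 = 1 - (3.28) = -2.28.
  D < 0, so the roots are the complex-conjugate pair z = (-b +/- i sqrt(-D)) / (2a) = -0.6098 +/- 0.9207i.
  For a conjugate pair |z|^2 = z * conj(z) = (product of roots) = c/a = 1/(0.82) = 1.219512, so |z| = sqrt(1.219512) = 1.1043 for both roots.
Moduli of all roots: 1.2500, 1.1043, 1.1043.
All moduli strictly greater than 1? Yes.
Verdict: Stationary.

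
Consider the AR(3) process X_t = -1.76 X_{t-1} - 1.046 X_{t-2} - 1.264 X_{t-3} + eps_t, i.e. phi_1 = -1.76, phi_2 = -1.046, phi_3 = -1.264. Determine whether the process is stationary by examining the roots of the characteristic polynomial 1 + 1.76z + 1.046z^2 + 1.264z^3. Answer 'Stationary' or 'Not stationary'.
\text{Not stationary}

The AR(p) characteristic polynomial is P(z) = 1 + 1.76z + 1.046z^2 + 1.264z^3.
Stationarity requires all roots to lie outside the unit circle, i.e. |z| > 1 for every root.
Degree 3: look for a simple real root z0 first, then factor out (1 - z/z0) and solve the remaining quadratic.
Testing z0 = -0.625: P(-0.625) = 1 + (1.76)(-0.625) + (1.046)(-0.625)^2 + (1.264)(-0.625)^3
  = 1 + (-1.1) + (0.408594) + (-0.308594) = 0.  So z_0 = -0.625 is a root, |z_0| = 0.625.
Divide out the factor (1 + 1.6 z) = (1 - z/z0) (since 1/z0 = -1.6):
  P(z) = (1 + 1.6 z)(1 + (0.16) z + (0.79) z^2)
  [check: z-coef 0.16 - (-1.6) = 1.76; z^2-coef 0.79 - (-1.6)(0.16) = 1.046; z^3-coef -(-1.6)(0.79) = 1.264.]
Remaining roots from the quadratic factor 1 + (0.16) z + (0.79) z^2:
  Set 1 + (0.16) z + (0.79) z^2 = 0, i.e. a z^2 + b z + c = 0 with a = 0.79, b = 0.16, c = 1.
  Discriminant D = b^2 - 4ac = (0.16)^2 - 4*(0.79)*1 = 0.0256 - (3.16) = -3.1344.
  D < 0, so the roots are the complex-conjugate pair z = (-b +/- i sqrt(-D)) / (2a) = -0.1013 +/- 1.1205i.
  For a conjugate pair |z|^2 = z * conj(z) = (product of roots) = c/a = 1/(0.79) = 1.265823, so |z| = sqrt(1.265823) = 1.1251 for both roots.
Moduli of all roots: 0.6250, 1.1251, 1.1251.
All moduli strictly greater than 1? No.
Verdict: Not stationary.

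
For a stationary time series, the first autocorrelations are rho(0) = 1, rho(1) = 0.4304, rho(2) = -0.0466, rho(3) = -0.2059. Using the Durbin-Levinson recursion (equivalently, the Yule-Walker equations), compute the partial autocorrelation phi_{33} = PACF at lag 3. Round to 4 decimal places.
\phi_{33} = -0.0770

The PACF at lag k is phi_{kk}, the last component of the solution
to the Yule-Walker system G_k phi = r_k where
  (G_k)_{ij} = rho(|i - j|), (r_k)_i = rho(i), i,j = 1..k.
Equivalently, Durbin-Levinson gives phi_{kk} iteratively:
  phi_{11} = rho(1)
  phi_{kk} = [rho(k) - sum_{j=1..k-1} phi_{k-1,j} rho(k-j)]
            / [1 - sum_{j=1..k-1} phi_{k-1,j} rho(j)],
  phi_{k,j} = phi_{k-1,j} - phi_{kk} phi_{k-1,k-j},  j = 1..k-1.
Step k = 1:
  phi_11 = rho(1) = 0.4304.
Step k = 2:
  phi_22 = [rho(2) - phi_11 rho(1)] / [1 - phi_11 rho(1)] = [-0.0466 - (0.4304)(0.4304)] / [1 - (0.4304)(0.4304)]
         = -0.23184416 / 0.81475584 = -0.284557.
  Update: phi_21 = phi_11 - phi_22 phi_11 = 0.4304 - (-0.284557)(0.4304) = 0.552873.
Step k = 3:
  phi_33 = [rho(3) - phi_21 rho(2) - phi_22 rho(1)] / [1 - phi_21 rho(1) - phi_22 rho(2)]
    numerator   = -0.2059 - (0.552873)(-0.0466) - (-0.284557)(0.4304) = -0.05766295
    denominator = 1 - (0.552873)(0.4304) - (-0.284557)(-0.0466) = 0.74878305
  phi_33 = -0.05766295 / 0.74878305 = -0.077.
Therefore phi_{33} = -0.0770.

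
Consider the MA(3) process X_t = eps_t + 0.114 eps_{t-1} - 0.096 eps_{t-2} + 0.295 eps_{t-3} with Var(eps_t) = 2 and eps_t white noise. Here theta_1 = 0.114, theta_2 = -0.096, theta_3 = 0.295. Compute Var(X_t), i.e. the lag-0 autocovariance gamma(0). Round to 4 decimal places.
\gamma(0) = 2.2185

For an MA(q) process X_t = eps_t + sum_i theta_i eps_{t-i} with
Var(eps_t) = sigma^2, the variance is
  gamma(0) = sigma^2 * (1 + sum_i theta_i^2).
  sum_i theta_i^2 = (0.114)^2 + (-0.096)^2 + (0.295)^2 = 0.012996 + 0.009216 + 0.087025 = 0.109237.
  gamma(0) = 2 * (1 + 0.109237) = 2 * 1.109237 = 2.218474, which rounds to 2.2185.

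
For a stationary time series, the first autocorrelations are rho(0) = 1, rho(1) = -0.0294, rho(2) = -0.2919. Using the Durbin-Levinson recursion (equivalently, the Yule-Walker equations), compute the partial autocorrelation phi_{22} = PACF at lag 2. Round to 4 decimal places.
\phi_{22} = -0.2930

The PACF at lag k is phi_{kk}, the last component of the solution
to the Yule-Walker system G_k phi = r_k where
  (G_k)_{ij} = rho(|i - j|), (r_k)_i = rho(i), i,j = 1..k.
Equivalently, Durbin-Levinson gives phi_{kk} iteratively:
  phi_{11} = rho(1)
  phi_{kk} = [rho(k) - sum_{j=1..k-1} phi_{k-1,j} rho(k-j)]
            / [1 - sum_{j=1..k-1} phi_{k-1,j} rho(j)],
  phi_{k,j} = phi_{k-1,j} - phi_{kk} phi_{k-1,k-j},  j = 1..k-1.
Step k = 1:
  phi_11 = rho(1) = -0.0294.
Step k = 2:
  phi_22 = [rho(2) - phi_11 rho(1)] / [1 - phi_11 rho(1)] = [-0.2919 - (-0.0294)(-0.0294)] / [1 - (-0.0294)(-0.0294)]
         = -0.29276436 / 0.99913564 = -0.293.
Therefore phi_{22} = -0.2930.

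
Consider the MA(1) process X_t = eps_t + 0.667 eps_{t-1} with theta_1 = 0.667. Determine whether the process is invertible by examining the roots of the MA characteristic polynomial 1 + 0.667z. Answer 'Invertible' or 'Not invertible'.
\text{Invertible}

The MA(q) characteristic polynomial is P(z) = 1 + 0.667z.
Invertibility requires all roots to lie outside the unit circle, i.e. |z| > 1 for every root.
This is linear in z: 1 + (0.667) z = 0  =>  z = -1/(0.667) = -1.49925,  |z| = 1.49925.
Moduli of all roots: 1.4993.
All moduli strictly greater than 1? Yes.
Verdict: Invertible.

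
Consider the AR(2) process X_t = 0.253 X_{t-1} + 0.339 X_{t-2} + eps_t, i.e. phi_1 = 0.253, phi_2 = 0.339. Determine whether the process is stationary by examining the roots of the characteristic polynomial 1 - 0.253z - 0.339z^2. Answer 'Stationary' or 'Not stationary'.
\text{Stationary}

The AR(p) characteristic polynomial is P(z) = 1 - 0.253z - 0.339z^2.
Stationarity requires all roots to lie outside the unit circle, i.e. |z| > 1 for every root.
Set 1 + (-0.253) z + (-0.339) z^2 = 0, i.e. a z^2 + b z + c = 0 with a = -0.339, b = -0.253, c = 1.
Discriminant D = b^2 - 4ac = (-0.253)^2 - 4*(-0.339)*1 = 0.064009 - (-1.356) = 1.420009.
D >= 0, so the roots are real: z = (-b +/- sqrt(D)) / (2a) = (0.253 +/- 1.191641) / (-0.678).
  z_1 = (0.253 + 1.191641) / (-0.678) = -2.1307,   |z_1| = 2.1307.
  z_2 = (0.253 - 1.191641) / (-0.678) = 1.3844,   |z_2| = 1.3844.
Moduli of all roots: 2.1307, 1.3844.
All moduli strictly greater than 1? Yes.
Verdict: Stationary.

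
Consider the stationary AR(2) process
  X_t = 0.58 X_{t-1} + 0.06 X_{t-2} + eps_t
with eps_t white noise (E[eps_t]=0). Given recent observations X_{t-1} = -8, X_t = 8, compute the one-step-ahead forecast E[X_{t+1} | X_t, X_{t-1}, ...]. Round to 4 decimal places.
E[X_{t+1} \mid \mathcal F_t] = 4.1600

For an AR(p) model X_t = c + sum_i phi_i X_{t-i} + eps_t, the
one-step-ahead conditional mean is
  E[X_{t+1} | X_t, ...] = c + sum_i phi_i X_{t+1-i}.
Substitute known values:
  E[X_{t+1} | ...] = (0.58) * (8) + (0.06) * (-8)
                   = 4.1600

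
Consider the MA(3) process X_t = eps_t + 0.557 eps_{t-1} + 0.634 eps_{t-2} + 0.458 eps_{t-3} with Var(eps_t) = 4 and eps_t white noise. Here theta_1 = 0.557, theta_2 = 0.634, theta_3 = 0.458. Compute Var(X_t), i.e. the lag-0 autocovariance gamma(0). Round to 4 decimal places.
\gamma(0) = 7.6879

For an MA(q) process X_t = eps_t + sum_i theta_i eps_{t-i} with
Var(eps_t) = sigma^2, the variance is
  gamma(0) = sigma^2 * (1 + sum_i theta_i^2).
  sum_i theta_i^2 = (0.557)^2 + (0.634)^2 + (0.458)^2 = 0.310249 + 0.401956 + 0.209764 = 0.921969.
  gamma(0) = 4 * (1 + 0.921969) = 4 * 1.921969 = 7.687876, which rounds to 7.6879.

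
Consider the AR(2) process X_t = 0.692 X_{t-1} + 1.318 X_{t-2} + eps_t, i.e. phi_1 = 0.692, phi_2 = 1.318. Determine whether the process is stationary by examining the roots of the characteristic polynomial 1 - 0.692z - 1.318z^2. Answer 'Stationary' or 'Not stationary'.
\text{Not stationary}

The AR(p) characteristic polynomial is P(z) = 1 - 0.692z - 1.318z^2.
Stationarity requires all roots to lie outside the unit circle, i.e. |z| > 1 for every root.
Set 1 + (-0.692) z + (-1.318) z^2 = 0, i.e. a z^2 + b z + c = 0 with a = -1.318, b = -0.692, c = 1.
Discriminant D = b^2 - 4ac = (-0.692)^2 - 4*(-1.318)*1 = 0.478864 - (-5.272) = 5.750864.
D >= 0, so the roots are real: z = (-b +/- sqrt(D)) / (2a) = (0.692 +/- 2.398096) / (-2.636).
  z_1 = (0.692 + 2.398096) / (-2.636) = -1.1723,   |z_1| = 1.1723.
  z_2 = (0.692 - 2.398096) / (-2.636) = 0.6472,   |z_2| = 0.6472.
Moduli of all roots: 1.1723, 0.6472.
All moduli strictly greater than 1? No.
Verdict: Not stationary.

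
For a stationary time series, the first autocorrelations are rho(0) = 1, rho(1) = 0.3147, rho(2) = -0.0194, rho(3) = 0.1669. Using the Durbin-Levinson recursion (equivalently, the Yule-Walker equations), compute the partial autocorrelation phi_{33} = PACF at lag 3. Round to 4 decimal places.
\phi_{33} = 0.2430

The PACF at lag k is phi_{kk}, the last component of the solution
to the Yule-Walker system G_k phi = r_k where
  (G_k)_{ij} = rho(|i - j|), (r_k)_i = rho(i), i,j = 1..k.
Equivalently, Durbin-Levinson gives phi_{kk} iteratively:
  phi_{11} = rho(1)
  phi_{kk} = [rho(k) - sum_{j=1..k-1} phi_{k-1,j} rho(k-j)]
            / [1 - sum_{j=1..k-1} phi_{k-1,j} rho(j)],
  phi_{k,j} = phi_{k-1,j} - phi_{kk} phi_{k-1,k-j},  j = 1..k-1.
Step k = 1:
  phi_11 = rho(1) = 0.3147.
Step k = 2:
  phi_22 = [rho(2) - phi_11 rho(1)] / [1 - phi_11 rho(1)] = [-0.0194 - (0.3147)(0.3147)] / [1 - (0.3147)(0.3147)]
         = -0.11843609 / 0.90096391 = -0.131455.
  Update: phi_21 = phi_11 - phi_22 phi_11 = 0.3147 - (-0.131455)(0.3147) = 0.356069.
Step k = 3:
  phi_33 = [rho(3) - phi_21 rho(2) - phi_22 rho(1)] / [1 - phi_21 rho(1) - phi_22 rho(2)]
    numerator   = 0.1669 - (0.356069)(-0.0194) - (-0.131455)(0.3147) = 0.21517658
    denominator = 1 - (0.356069)(0.3147) - (-0.131455)(-0.0194) = 0.88539491
  phi_33 = 0.21517658 / 0.88539491 = 0.243.
Therefore phi_{33} = 0.2430.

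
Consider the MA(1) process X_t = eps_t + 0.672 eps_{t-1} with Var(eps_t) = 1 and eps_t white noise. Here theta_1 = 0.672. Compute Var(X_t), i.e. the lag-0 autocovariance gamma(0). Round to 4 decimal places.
\gamma(0) = 1.4516

For an MA(q) process X_t = eps_t + sum_i theta_i eps_{t-i} with
Var(eps_t) = sigma^2, the variance is
  gamma(0) = sigma^2 * (1 + sum_i theta_i^2).
  sum_i theta_i^2 = (0.672)^2 = 0.451584.
  gamma(0) = 1 * (1 + 0.451584) = 1 * 1.451584 = 1.451584, which rounds to 1.4516.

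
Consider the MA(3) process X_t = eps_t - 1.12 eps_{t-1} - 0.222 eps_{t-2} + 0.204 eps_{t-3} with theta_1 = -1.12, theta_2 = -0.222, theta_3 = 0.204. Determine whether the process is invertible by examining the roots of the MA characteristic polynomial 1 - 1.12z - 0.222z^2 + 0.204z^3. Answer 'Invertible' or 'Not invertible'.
\text{Not invertible}

The MA(q) characteristic polynomial is P(z) = 1 - 1.12z - 0.222z^2 + 0.204z^3.
Invertibility requires all roots to lie outside the unit circle, i.e. |z| > 1 for every root.
Degree 3: look for a simple real root z0 first, then factor out (1 - z/z0) and solve the remaining quadratic.
Testing z0 = 2.5: P(2.5) = 1 + (-1.12)(2.5) + (-0.222)(2.5)^2 + (0.204)(2.5)^3
  = 1 + (-2.8) + (-1.3875) + (3.1875) = 0.  So z_0 = 2.5 is a root, |z_0| = 2.5.
Divide out the factor (1 - 0.4 z) = (1 - z/z0) (since 1/z0 = 0.4):
  P(z) = (1 - 0.4 z)(1 + (-0.72) z + (-0.51) z^2)
  [check: z-coef -0.72 - (0.4) = -1.12; z^2-coef -0.51 - (0.4)(-0.72) = -0.222; z^3-coef -(0.4)(-0.51) = 0.204.]
Remaining roots from the quadratic factor 1 + (-0.72) z + (-0.51) z^2:
  Set 1 + (-0.72) z + (-0.51) z^2 = 0, i.e. a z^2 + b z + c = 0 with a = -0.51, b = -0.72, c = 1.
  Discriminant D = b^2 - 4ac = (-0.72)^2 - 4*(-0.51)*1 = 0.5184 - (-2.04) = 2.5584.
  D >= 0, so the roots are real: z = (-b +/- sqrt(D)) / (2a) = (0.72 +/- 1.5995) / (-1.02).
    z_1 = (0.72 + 1.5995) / (-1.02) = -2.274,   |z_1| = 2.274.
    z_2 = (0.72 - 1.5995) / (-1.02) = 0.8623,   |z_2| = 0.8623.
Moduli of all roots: 2.5000, 2.2740, 0.8623.
All moduli strictly greater than 1? No.
Verdict: Not invertible.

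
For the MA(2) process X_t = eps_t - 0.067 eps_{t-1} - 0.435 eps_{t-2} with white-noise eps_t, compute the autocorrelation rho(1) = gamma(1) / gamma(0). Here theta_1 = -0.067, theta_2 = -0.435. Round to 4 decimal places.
\rho(1) = -0.0317

For an MA(q) process with theta_0 = 1, the autocovariance is
  gamma(k) = sigma^2 * sum_{i=0..q-k} theta_i * theta_{i+k},
and rho(k) = gamma(k) / gamma(0). Sigma^2 cancels.
  numerator   = (1)*(-0.067) + (-0.067)*(-0.435) = -0.037855.
  denominator = (1)^2 + (-0.067)^2 + (-0.435)^2 = 1.193714.
  rho(1) = -0.037855 / 1.193714 = -0.0317.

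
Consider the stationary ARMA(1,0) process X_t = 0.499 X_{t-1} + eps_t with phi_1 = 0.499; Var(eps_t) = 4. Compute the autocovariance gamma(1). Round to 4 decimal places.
\gamma(1) = 2.6578

Multiply the model equation by X_{t-k} and take expectations. With theta_0 = psi_0 = 1 and psi_j the MA(infinity) weights, this gives
  gamma(k) - sum_i phi_i gamma(k-i) = c_k,
  c_k = sigma^2 * sum_{j=k..q} theta_j psi_{j-k}   (c_k = 0 for k > q),
using gamma(-m) = gamma(m).
Pure AR (q = 0): c_0 = sigma^2 = 4, c_k = 0 for k >= 1.
Equations for k = 0 and k = 1 (AR order 1):
  gamma(0) = phi_1 gamma(1) + c_0
  gamma(1) = phi_1 gamma(0) + c_1
Substituting the second into the first: gamma(0) (1 - phi_1^2) = c_0 + phi_1 c_1, so
  gamma(0) = c_0 / (1 - phi_1^2) = 4 / (1 - (0.499)^2) = 4 / 0.750999 = 5.326239.
  gamma(1) = phi_1 gamma(0) = (0.499)(5.326239) = 2.657793.
Therefore gamma(1) = 2.6578 (to 4 decimal places).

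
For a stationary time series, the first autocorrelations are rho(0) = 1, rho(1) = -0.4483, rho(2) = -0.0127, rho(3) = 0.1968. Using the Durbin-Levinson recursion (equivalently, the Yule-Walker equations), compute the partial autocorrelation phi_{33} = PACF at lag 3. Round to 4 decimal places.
\phi_{33} = 0.0940

The PACF at lag k is phi_{kk}, the last component of the solution
to the Yule-Walker system G_k phi = r_k where
  (G_k)_{ij} = rho(|i - j|), (r_k)_i = rho(i), i,j = 1..k.
Equivalently, Durbin-Levinson gives phi_{kk} iteratively:
  phi_{11} = rho(1)
  phi_{kk} = [rho(k) - sum_{j=1..k-1} phi_{k-1,j} rho(k-j)]
            / [1 - sum_{j=1..k-1} phi_{k-1,j} rho(j)],
  phi_{k,j} = phi_{k-1,j} - phi_{kk} phi_{k-1,k-j},  j = 1..k-1.
Step k = 1:
  phi_11 = rho(1) = -0.4483.
Step k = 2:
  phi_22 = [rho(2) - phi_11 rho(1)] / [1 - phi_11 rho(1)] = [-0.0127 - (-0.4483)(-0.4483)] / [1 - (-0.4483)(-0.4483)]
         = -0.21367289 / 0.79902711 = -0.267416.
  Update: phi_21 = phi_11 - phi_22 phi_11 = -0.4483 - (-0.267416)(-0.4483) = -0.568183.
Step k = 3:
  phi_33 = [rho(3) - phi_21 rho(2) - phi_22 rho(1)] / [1 - phi_21 rho(1) - phi_22 rho(2)]
    numerator   = 0.1968 - (-0.568183)(-0.0127) - (-0.267416)(-0.4483) = 0.06970134
    denominator = 1 - (-0.568183)(-0.4483) - (-0.267416)(-0.0127) = 0.74188749
  phi_33 = 0.06970134 / 0.74188749 = 0.094.
Therefore phi_{33} = 0.0940.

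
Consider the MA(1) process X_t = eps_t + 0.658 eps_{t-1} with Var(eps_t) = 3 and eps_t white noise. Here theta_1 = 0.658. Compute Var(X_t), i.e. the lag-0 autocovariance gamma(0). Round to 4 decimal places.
\gamma(0) = 4.2989

For an MA(q) process X_t = eps_t + sum_i theta_i eps_{t-i} with
Var(eps_t) = sigma^2, the variance is
  gamma(0) = sigma^2 * (1 + sum_i theta_i^2).
  sum_i theta_i^2 = (0.658)^2 = 0.432964.
  gamma(0) = 3 * (1 + 0.432964) = 3 * 1.432964 = 4.298892, which rounds to 4.2989.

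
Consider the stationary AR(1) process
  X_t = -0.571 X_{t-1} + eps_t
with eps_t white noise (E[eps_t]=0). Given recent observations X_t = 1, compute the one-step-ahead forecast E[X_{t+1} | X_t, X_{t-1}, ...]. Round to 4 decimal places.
E[X_{t+1} \mid \mathcal F_t] = -0.5710

For an AR(p) model X_t = c + sum_i phi_i X_{t-i} + eps_t, the
one-step-ahead conditional mean is
  E[X_{t+1} | X_t, ...] = c + sum_i phi_i X_{t+1-i}.
Substitute known values:
  E[X_{t+1} | ...] = (-0.571) * (1)
                   = -0.5710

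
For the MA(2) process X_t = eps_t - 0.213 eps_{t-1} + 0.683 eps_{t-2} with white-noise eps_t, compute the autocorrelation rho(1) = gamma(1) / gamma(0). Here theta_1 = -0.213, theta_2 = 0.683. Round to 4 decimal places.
\rho(1) = -0.2371

For an MA(q) process with theta_0 = 1, the autocovariance is
  gamma(k) = sigma^2 * sum_{i=0..q-k} theta_i * theta_{i+k},
and rho(k) = gamma(k) / gamma(0). Sigma^2 cancels.
  numerator   = (1)*(-0.213) + (-0.213)*(0.683) = -0.358479.
  denominator = (1)^2 + (-0.213)^2 + (0.683)^2 = 1.511858.
  rho(1) = -0.358479 / 1.511858 = -0.2371.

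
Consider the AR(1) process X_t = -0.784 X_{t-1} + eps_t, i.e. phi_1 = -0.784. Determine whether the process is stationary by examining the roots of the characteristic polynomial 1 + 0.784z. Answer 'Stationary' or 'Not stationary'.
\text{Stationary}

The AR(p) characteristic polynomial is P(z) = 1 + 0.784z.
Stationarity requires all roots to lie outside the unit circle, i.e. |z| > 1 for every root.
This is linear in z: 1 + (0.784) z = 0  =>  z = -1/(0.784) = -1.27551,  |z| = 1.27551.
Moduli of all roots: 1.2755.
All moduli strictly greater than 1? Yes.
Verdict: Stationary.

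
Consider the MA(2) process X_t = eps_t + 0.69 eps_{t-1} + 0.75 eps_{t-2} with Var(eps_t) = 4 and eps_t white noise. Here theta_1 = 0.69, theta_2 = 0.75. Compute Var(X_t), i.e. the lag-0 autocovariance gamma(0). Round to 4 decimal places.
\gamma(0) = 8.1544

For an MA(q) process X_t = eps_t + sum_i theta_i eps_{t-i} with
Var(eps_t) = sigma^2, the variance is
  gamma(0) = sigma^2 * (1 + sum_i theta_i^2).
  sum_i theta_i^2 = (0.69)^2 + (0.75)^2 = 0.4761 + 0.5625 = 1.0386.
  gamma(0) = 4 * (1 + 1.0386) = 4 * 2.0386 = 8.1544.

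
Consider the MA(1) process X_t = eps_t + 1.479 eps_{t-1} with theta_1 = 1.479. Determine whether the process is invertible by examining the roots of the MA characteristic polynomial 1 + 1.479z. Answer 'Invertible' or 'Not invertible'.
\text{Not invertible}

The MA(q) characteristic polynomial is P(z) = 1 + 1.479z.
Invertibility requires all roots to lie outside the unit circle, i.e. |z| > 1 for every root.
This is linear in z: 1 + (1.479) z = 0  =>  z = -1/(1.479) = -0.676133,  |z| = 0.676133.
Moduli of all roots: 0.6761.
All moduli strictly greater than 1? No.
Verdict: Not invertible.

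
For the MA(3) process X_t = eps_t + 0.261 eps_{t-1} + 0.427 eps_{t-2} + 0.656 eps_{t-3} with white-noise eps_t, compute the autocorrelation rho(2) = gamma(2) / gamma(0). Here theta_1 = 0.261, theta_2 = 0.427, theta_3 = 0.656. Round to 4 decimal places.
\rho(2) = 0.3559

For an MA(q) process with theta_0 = 1, the autocovariance is
  gamma(k) = sigma^2 * sum_{i=0..q-k} theta_i * theta_{i+k},
and rho(k) = gamma(k) / gamma(0). Sigma^2 cancels.
  numerator   = (1)*(0.427) + (0.261)*(0.656) = 0.598216.
  denominator = (1)^2 + (0.261)^2 + (0.427)^2 + (0.656)^2 = 1.680786.
  rho(2) = 0.598216 / 1.680786 = 0.3559.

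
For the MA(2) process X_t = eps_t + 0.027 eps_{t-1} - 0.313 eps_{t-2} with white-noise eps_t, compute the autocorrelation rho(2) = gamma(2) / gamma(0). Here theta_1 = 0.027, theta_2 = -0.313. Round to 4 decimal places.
\rho(2) = -0.2849

For an MA(q) process with theta_0 = 1, the autocovariance is
  gamma(k) = sigma^2 * sum_{i=0..q-k} theta_i * theta_{i+k},
and rho(k) = gamma(k) / gamma(0). Sigma^2 cancels.
  numerator   = (1)*(-0.313) = -0.313.
  denominator = (1)^2 + (0.027)^2 + (-0.313)^2 = 1.098698.
  rho(2) = -0.313 / 1.098698 = -0.2849.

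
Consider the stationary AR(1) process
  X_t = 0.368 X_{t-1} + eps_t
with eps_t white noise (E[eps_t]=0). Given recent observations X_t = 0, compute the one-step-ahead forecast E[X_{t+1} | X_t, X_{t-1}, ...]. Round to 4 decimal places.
E[X_{t+1} \mid \mathcal F_t] = 0.0000

For an AR(p) model X_t = c + sum_i phi_i X_{t-i} + eps_t, the
one-step-ahead conditional mean is
  E[X_{t+1} | X_t, ...] = c + sum_i phi_i X_{t+1-i}.
Substitute known values:
  E[X_{t+1} | ...] = (0.368) * (0)
                   = 0.0000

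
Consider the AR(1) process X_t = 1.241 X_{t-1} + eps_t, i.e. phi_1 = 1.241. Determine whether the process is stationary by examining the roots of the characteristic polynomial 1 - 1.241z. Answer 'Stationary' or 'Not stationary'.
\text{Not stationary}

The AR(p) characteristic polynomial is P(z) = 1 - 1.241z.
Stationarity requires all roots to lie outside the unit circle, i.e. |z| > 1 for every root.
This is linear in z: 1 + (-1.241) z = 0  =>  z = -1/(-1.241) = 0.805802,  |z| = 0.805802.
Moduli of all roots: 0.8058.
All moduli strictly greater than 1? No.
Verdict: Not stationary.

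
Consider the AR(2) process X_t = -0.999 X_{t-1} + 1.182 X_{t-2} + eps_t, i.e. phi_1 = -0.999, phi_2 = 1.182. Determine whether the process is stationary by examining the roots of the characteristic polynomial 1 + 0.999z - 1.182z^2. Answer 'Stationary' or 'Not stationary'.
\text{Not stationary}

The AR(p) characteristic polynomial is P(z) = 1 + 0.999z - 1.182z^2.
Stationarity requires all roots to lie outside the unit circle, i.e. |z| > 1 for every root.
Set 1 + (0.999) z + (-1.182) z^2 = 0, i.e. a z^2 + b z + c = 0 with a = -1.182, b = 0.999, c = 1.
Discriminant D = b^2 - 4ac = (0.999)^2 - 4*(-1.182)*1 = 0.998001 - (-4.728) = 5.726001.
D >= 0, so the roots are real: z = (-b +/- sqrt(D)) / (2a) = (-0.999 +/- 2.392906) / (-2.364).
  z_1 = (-0.999 + 2.392906) / (-2.364) = -0.5896,   |z_1| = 0.5896.
  z_2 = (-0.999 - 2.392906) / (-2.364) = 1.4348,   |z_2| = 1.4348.
Moduli of all roots: 0.5896, 1.4348.
All moduli strictly greater than 1? No.
Verdict: Not stationary.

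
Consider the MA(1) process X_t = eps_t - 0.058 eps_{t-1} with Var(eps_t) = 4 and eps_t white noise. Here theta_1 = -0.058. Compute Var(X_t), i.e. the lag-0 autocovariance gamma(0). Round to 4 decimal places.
\gamma(0) = 4.0135

For an MA(q) process X_t = eps_t + sum_i theta_i eps_{t-i} with
Var(eps_t) = sigma^2, the variance is
  gamma(0) = sigma^2 * (1 + sum_i theta_i^2).
  sum_i theta_i^2 = (-0.058)^2 = 0.003364.
  gamma(0) = 4 * (1 + 0.003364) = 4 * 1.003364 = 4.013456, which rounds to 4.0135.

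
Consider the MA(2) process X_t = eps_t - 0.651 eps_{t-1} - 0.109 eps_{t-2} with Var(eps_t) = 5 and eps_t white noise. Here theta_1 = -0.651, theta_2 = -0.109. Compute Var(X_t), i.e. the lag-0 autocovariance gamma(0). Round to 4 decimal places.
\gamma(0) = 7.1784

For an MA(q) process X_t = eps_t + sum_i theta_i eps_{t-i} with
Var(eps_t) = sigma^2, the variance is
  gamma(0) = sigma^2 * (1 + sum_i theta_i^2).
  sum_i theta_i^2 = (-0.651)^2 + (-0.109)^2 = 0.423801 + 0.011881 = 0.435682.
  gamma(0) = 5 * (1 + 0.435682) = 5 * 1.435682 = 7.17841, which rounds to 7.1784.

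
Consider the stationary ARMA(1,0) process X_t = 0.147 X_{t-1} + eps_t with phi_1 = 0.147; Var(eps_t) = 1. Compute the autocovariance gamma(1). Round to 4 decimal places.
\gamma(1) = 0.1502

Multiply the model equation by X_{t-k} and take expectations. With theta_0 = psi_0 = 1 and psi_j the MA(infinity) weights, this gives
  gamma(k) - sum_i phi_i gamma(k-i) = c_k,
  c_k = sigma^2 * sum_{j=k..q} theta_j psi_{j-k}   (c_k = 0 for k > q),
using gamma(-m) = gamma(m).
Pure AR (q = 0): c_0 = sigma^2 = 1, c_k = 0 for k >= 1.
Equations for k = 0 and k = 1 (AR order 1):
  gamma(0) = phi_1 gamma(1) + c_0
  gamma(1) = phi_1 gamma(0) + c_1
Substituting the second into the first: gamma(0) (1 - phi_1^2) = c_0 + phi_1 c_1, so
  gamma(0) = c_0 / (1 - phi_1^2) = 1 / (1 - (0.147)^2) = 1 / 0.978391 = 1.022086.
  gamma(1) = phi_1 gamma(0) = (0.147)(1.022086) = 0.150247.
Therefore gamma(1) = 0.1502 (to 4 decimal places).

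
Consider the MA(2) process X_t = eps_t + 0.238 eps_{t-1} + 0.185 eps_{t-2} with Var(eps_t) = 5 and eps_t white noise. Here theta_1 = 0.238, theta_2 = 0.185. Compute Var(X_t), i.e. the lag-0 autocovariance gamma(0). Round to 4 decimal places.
\gamma(0) = 5.4543

For an MA(q) process X_t = eps_t + sum_i theta_i eps_{t-i} with
Var(eps_t) = sigma^2, the variance is
  gamma(0) = sigma^2 * (1 + sum_i theta_i^2).
  sum_i theta_i^2 = (0.238)^2 + (0.185)^2 = 0.056644 + 0.034225 = 0.090869.
  gamma(0) = 5 * (1 + 0.090869) = 5 * 1.090869 = 5.454345, which rounds to 5.4543.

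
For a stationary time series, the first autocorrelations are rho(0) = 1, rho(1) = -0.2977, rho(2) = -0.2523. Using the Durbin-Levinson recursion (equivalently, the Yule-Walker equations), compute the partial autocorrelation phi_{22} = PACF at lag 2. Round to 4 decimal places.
\phi_{22} = -0.3741

The PACF at lag k is phi_{kk}, the last component of the solution
to the Yule-Walker system G_k phi = r_k where
  (G_k)_{ij} = rho(|i - j|), (r_k)_i = rho(i), i,j = 1..k.
Equivalently, Durbin-Levinson gives phi_{kk} iteratively:
  phi_{11} = rho(1)
  phi_{kk} = [rho(k) - sum_{j=1..k-1} phi_{k-1,j} rho(k-j)]
            / [1 - sum_{j=1..k-1} phi_{k-1,j} rho(j)],
  phi_{k,j} = phi_{k-1,j} - phi_{kk} phi_{k-1,k-j},  j = 1..k-1.
Step k = 1:
  phi_11 = rho(1) = -0.2977.
Step k = 2:
  phi_22 = [rho(2) - phi_11 rho(1)] / [1 - phi_11 rho(1)] = [-0.2523 - (-0.2977)(-0.2977)] / [1 - (-0.2977)(-0.2977)]
         = -0.34092529 / 0.91137471 = -0.3741.
Therefore phi_{22} = -0.3741.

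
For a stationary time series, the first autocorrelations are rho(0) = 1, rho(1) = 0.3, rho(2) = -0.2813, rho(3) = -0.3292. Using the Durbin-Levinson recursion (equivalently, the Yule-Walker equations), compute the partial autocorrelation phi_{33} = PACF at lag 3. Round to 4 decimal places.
\phi_{33} = -0.1160

The PACF at lag k is phi_{kk}, the last component of the solution
to the Yule-Walker system G_k phi = r_k where
  (G_k)_{ij} = rho(|i - j|), (r_k)_i = rho(i), i,j = 1..k.
Equivalently, Durbin-Levinson gives phi_{kk} iteratively:
  phi_{11} = rho(1)
  phi_{kk} = [rho(k) - sum_{j=1..k-1} phi_{k-1,j} rho(k-j)]
            / [1 - sum_{j=1..k-1} phi_{k-1,j} rho(j)],
  phi_{k,j} = phi_{k-1,j} - phi_{kk} phi_{k-1,k-j},  j = 1..k-1.
Step k = 1:
  phi_11 = rho(1) = 0.3.
Step k = 2:
  phi_22 = [rho(2) - phi_11 rho(1)] / [1 - phi_11 rho(1)] = [-0.2813 - (0.3)(0.3)] / [1 - (0.3)(0.3)]
         = -0.3713 / 0.91 = -0.408022.
  Update: phi_21 = phi_11 - phi_22 phi_11 = 0.3 - (-0.408022)(0.3) = 0.422407.
Step k = 3:
  phi_33 = [rho(3) - phi_21 rho(2) - phi_22 rho(1)] / [1 - phi_21 rho(1) - phi_22 rho(2)]
    numerator   = -0.3292 - (0.422407)(-0.2813) - (-0.408022)(0.3) = -0.08797043
    denominator = 1 - (0.422407)(0.3) - (-0.408022)(-0.2813) = 0.75850144
  phi_33 = -0.08797043 / 0.75850144 = -0.116.
Therefore phi_{33} = -0.1160.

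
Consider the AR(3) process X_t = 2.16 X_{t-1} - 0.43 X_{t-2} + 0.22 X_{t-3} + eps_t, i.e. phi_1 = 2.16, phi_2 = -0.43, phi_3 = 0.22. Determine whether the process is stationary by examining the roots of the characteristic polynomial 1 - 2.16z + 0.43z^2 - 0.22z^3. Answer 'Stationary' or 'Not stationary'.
\text{Not stationary}

The AR(p) characteristic polynomial is P(z) = 1 - 2.16z + 0.43z^2 - 0.22z^3.
Stationarity requires all roots to lie outside the unit circle, i.e. |z| > 1 for every root.
Degree 3: look for a simple real root z0 first, then factor out (1 - z/z0) and solve the remaining quadratic.
Testing z0 = 0.5: P(0.5) = 1 + (-2.16)(0.5) + (0.43)(0.5)^2 + (-0.22)(0.5)^3
  = 1 + (-1.08) + (0.1075) + (-0.0275) = 0.  So z_0 = 0.5 is a root, |z_0| = 0.5.
Divide out the factor (1 - 2 z) = (1 - z/z0) (since 1/z0 = 2):
  P(z) = (1 - 2 z)(1 + (-0.16) z + (0.11) z^2)
  [check: z-coef -0.16 - (2) = -2.16; z^2-coef 0.11 - (2)(-0.16) = 0.43; z^3-coef -(2)(0.11) = -0.22.]
Remaining roots from the quadratic factor 1 + (-0.16) z + (0.11) z^2:
  Set 1 + (-0.16) z + (0.11) z^2 = 0, i.e. a z^2 + b z + c = 0 with a = 0.11, b = -0.16, c = 1.
  Discriminant D = b^2 - 4ac = (-0.16)^2 - 4*(0.11)*1 = 0.0256 - (0.44) = -0.4144.
  D < 0, so the roots are the complex-conjugate pair z = (-b +/- i sqrt(-D)) / (2a) = 0.7273 +/- 2.9261i.
  For a conjugate pair |z|^2 = z * conj(z) = (product of roots) = c/a = 1/(0.11) = 9.090909, so |z| = sqrt(9.090909) = 3.0151 for both roots.
Moduli of all roots: 0.5000, 3.0151, 3.0151.
All moduli strictly greater than 1? No.
Verdict: Not stationary.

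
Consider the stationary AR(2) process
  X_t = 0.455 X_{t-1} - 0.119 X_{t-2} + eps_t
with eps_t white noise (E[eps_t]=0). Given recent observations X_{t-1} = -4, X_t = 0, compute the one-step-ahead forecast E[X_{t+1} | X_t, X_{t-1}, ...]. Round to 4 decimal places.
E[X_{t+1} \mid \mathcal F_t] = 0.4760

For an AR(p) model X_t = c + sum_i phi_i X_{t-i} + eps_t, the
one-step-ahead conditional mean is
  E[X_{t+1} | X_t, ...] = c + sum_i phi_i X_{t+1-i}.
Substitute known values:
  E[X_{t+1} | ...] = (0.455) * (0) + (-0.119) * (-4)
                   = 0.4760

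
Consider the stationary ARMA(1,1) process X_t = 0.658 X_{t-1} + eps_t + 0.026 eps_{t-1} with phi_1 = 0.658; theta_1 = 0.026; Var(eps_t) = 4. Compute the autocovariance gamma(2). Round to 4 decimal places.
\gamma(2) = 3.2292

Multiply the model equation by X_{t-k} and take expectations. With theta_0 = psi_0 = 1 and psi_j the MA(infinity) weights, this gives
  gamma(k) - sum_i phi_i gamma(k-i) = c_k,
  c_k = sigma^2 * sum_{j=k..q} theta_j psi_{j-k}   (c_k = 0 for k > q),
using gamma(-m) = gamma(m).
psi-weights needed (psi_j = theta_j + sum_i phi_i psi_{j-i}):
  psi_1 = theta_1 + phi_1 = 0.026 + (0.658) = 0.684
Right-hand sides:
  c_0 = sigma^2 (1 + theta_1 psi_1) = 4 * (1 + (0.026)(0.684)) = 4 * 1.017784 = 4.071136
  c_1 = sigma^2 theta_1 = 4 * (0.026) = 0.104
  c_2 = 0
Equations for k = 0 and k = 1 (AR order 1):
  gamma(0) = phi_1 gamma(1) + c_0
  gamma(1) = phi_1 gamma(0) + c_1
Substituting the second into the first: gamma(0) (1 - phi_1^2) = c_0 + phi_1 c_1, so
  gamma(0) = (c_0 + phi_1 c_1) / (1 - phi_1^2) = (4.071136 + (0.658)(0.104)) / (1 - (0.658)^2) = 4.139568 / 0.567036 = 7.300362.
  gamma(1) = phi_1 gamma(0) + c_1 = (0.658)(7.300362) + (0.104) = 4.907638.
For k = 2 (> q): gamma(2) = phi_1 gamma(1) = (0.658)(4.907638) = 3.229226.
Therefore gamma(2) = 3.2292 (to 4 decimal places).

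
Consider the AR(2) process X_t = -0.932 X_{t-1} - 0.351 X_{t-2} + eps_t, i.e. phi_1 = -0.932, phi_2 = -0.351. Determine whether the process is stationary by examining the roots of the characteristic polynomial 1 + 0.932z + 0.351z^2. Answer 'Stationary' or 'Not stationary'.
\text{Stationary}

The AR(p) characteristic polynomial is P(z) = 1 + 0.932z + 0.351z^2.
Stationarity requires all roots to lie outside the unit circle, i.e. |z| > 1 for every root.
Set 1 + (0.932) z + (0.351) z^2 = 0, i.e. a z^2 + b z + c = 0 with a = 0.351, b = 0.932, c = 1.
Discriminant D = b^2 - 4ac = (0.932)^2 - 4*(0.351)*1 = 0.868624 - (1.404) = -0.535376.
D < 0, so the roots are the complex-conjugate pair z = (-b +/- i sqrt(-D)) / (2a) = -1.3276 +/- 1.0423i.
For a conjugate pair |z|^2 = z * conj(z) = (product of roots) = c/a = 1/(0.351) = 2.849003, so |z| = sqrt(2.849003) = 1.6879 for both roots.
Moduli of all roots: 1.6879, 1.6879.
All moduli strictly greater than 1? Yes.
Verdict: Stationary.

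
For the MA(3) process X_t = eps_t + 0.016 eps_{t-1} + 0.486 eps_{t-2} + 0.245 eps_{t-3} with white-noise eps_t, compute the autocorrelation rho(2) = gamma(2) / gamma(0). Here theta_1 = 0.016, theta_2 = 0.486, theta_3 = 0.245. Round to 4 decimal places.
\rho(2) = 0.3779

For an MA(q) process with theta_0 = 1, the autocovariance is
  gamma(k) = sigma^2 * sum_{i=0..q-k} theta_i * theta_{i+k},
and rho(k) = gamma(k) / gamma(0). Sigma^2 cancels.
  numerator   = (1)*(0.486) + (0.016)*(0.245) = 0.48992.
  denominator = (1)^2 + (0.016)^2 + (0.486)^2 + (0.245)^2 = 1.296477.
  rho(2) = 0.48992 / 1.296477 = 0.3779.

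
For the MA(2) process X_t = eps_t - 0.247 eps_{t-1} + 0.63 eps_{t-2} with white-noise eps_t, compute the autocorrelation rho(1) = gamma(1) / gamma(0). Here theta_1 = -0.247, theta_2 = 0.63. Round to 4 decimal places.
\rho(1) = -0.2762

For an MA(q) process with theta_0 = 1, the autocovariance is
  gamma(k) = sigma^2 * sum_{i=0..q-k} theta_i * theta_{i+k},
and rho(k) = gamma(k) / gamma(0). Sigma^2 cancels.
  numerator   = (1)*(-0.247) + (-0.247)*(0.63) = -0.40261.
  denominator = (1)^2 + (-0.247)^2 + (0.63)^2 = 1.457909.
  rho(1) = -0.40261 / 1.457909 = -0.2762.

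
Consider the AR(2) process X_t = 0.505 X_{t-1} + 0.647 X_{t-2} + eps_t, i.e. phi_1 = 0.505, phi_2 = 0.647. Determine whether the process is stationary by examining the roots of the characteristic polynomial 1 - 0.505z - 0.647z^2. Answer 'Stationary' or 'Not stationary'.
\text{Not stationary}

The AR(p) characteristic polynomial is P(z) = 1 - 0.505z - 0.647z^2.
Stationarity requires all roots to lie outside the unit circle, i.e. |z| > 1 for every root.
Set 1 + (-0.505) z + (-0.647) z^2 = 0, i.e. a z^2 + b z + c = 0 with a = -0.647, b = -0.505, c = 1.
Discriminant D = b^2 - 4ac = (-0.505)^2 - 4*(-0.647)*1 = 0.255025 - (-2.588) = 2.843025.
D >= 0, so the roots are real: z = (-b +/- sqrt(D)) / (2a) = (0.505 +/- 1.686127) / (-1.294).
  z_1 = (0.505 + 1.686127) / (-1.294) = -1.6933,   |z_1| = 1.6933.
  z_2 = (0.505 - 1.686127) / (-1.294) = 0.9128,   |z_2| = 0.9128.
Moduli of all roots: 1.6933, 0.9128.
All moduli strictly greater than 1? No.
Verdict: Not stationary.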